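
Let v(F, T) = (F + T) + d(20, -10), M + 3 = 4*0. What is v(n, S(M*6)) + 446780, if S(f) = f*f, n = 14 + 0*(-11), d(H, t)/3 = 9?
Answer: 447145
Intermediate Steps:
d(H, t) = 27 (d(H, t) = 3*9 = 27)
M = -3 (M = -3 + 4*0 = -3 + 0 = -3)
n = 14 (n = 14 + 0 = 14)
S(f) = f**2
v(F, T) = 27 + F + T (v(F, T) = (F + T) + 27 = 27 + F + T)
v(n, S(M*6)) + 446780 = (27 + 14 + (-3*6)**2) + 446780 = (27 + 14 + (-18)**2) + 446780 = (27 + 14 + 324) + 446780 = 365 + 446780 = 447145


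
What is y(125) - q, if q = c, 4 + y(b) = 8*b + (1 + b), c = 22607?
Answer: -21485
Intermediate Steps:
y(b) = -3 + 9*b (y(b) = -4 + (8*b + (1 + b)) = -4 + (1 + 9*b) = -3 + 9*b)
q = 22607
y(125) - q = (-3 + 9*125) - 1*22607 = (-3 + 1125) - 22607 = 1122 - 22607 = -21485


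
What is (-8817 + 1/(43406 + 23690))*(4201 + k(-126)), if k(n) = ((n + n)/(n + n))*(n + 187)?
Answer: -1260668553461/33548 ≈ -3.7578e+7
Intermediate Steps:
k(n) = 187 + n (k(n) = ((2*n)/((2*n)))*(187 + n) = ((2*n)*(1/(2*n)))*(187 + n) = 1*(187 + n) = 187 + n)
(-8817 + 1/(43406 + 23690))*(4201 + k(-126)) = (-8817 + 1/(43406 + 23690))*(4201 + (187 - 126)) = (-8817 + 1/67096)*(4201 + 61) = (-8817 + 1/67096)*4262 = -591585431/67096*4262 = -1260668553461/33548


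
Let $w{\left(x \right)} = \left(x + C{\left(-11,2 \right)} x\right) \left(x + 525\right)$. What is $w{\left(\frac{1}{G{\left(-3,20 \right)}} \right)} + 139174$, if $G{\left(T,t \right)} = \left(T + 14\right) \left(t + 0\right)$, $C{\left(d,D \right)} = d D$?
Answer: $\frac{6733596079}{48400} \approx 1.3912 \cdot 10^{5}$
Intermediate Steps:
$C{\left(d,D \right)} = D d$
$G{\left(T,t \right)} = t \left(14 + T\right)$ ($G{\left(T,t \right)} = \left(14 + T\right) t = t \left(14 + T\right)$)
$w{\left(x \right)} = - 21 x \left(525 + x\right)$ ($w{\left(x \right)} = \left(x + 2 \left(-11\right) x\right) \left(x + 525\right) = \left(x - 22 x\right) \left(525 + x\right) = - 21 x \left(525 + x\right)$)
$w{\left(\frac{1}{G{\left(-3,20 \right)}} \right)} + 139174 = - \frac{21 \left(525 + \frac{1}{20 \left(14 - 3\right)}\right)}{20 \left(14 - 3\right)} + 139174 = - \frac{21 \left(525 + \frac{1}{20 \cdot 11}\right)}{20 \cdot 11} + 139174 = - \frac{21 \left(525 + \frac{1}{220}\right)}{220} + 139174 = \left(-21\right) \frac{1}{220} \left(525 + \frac{1}{220}\right) + 139174 = \left(-21\right) \frac{1}{220} \cdot \frac{115501}{220} + 139174 = - \frac{2425521}{48400} + 139174 = \frac{6733596079}{48400}$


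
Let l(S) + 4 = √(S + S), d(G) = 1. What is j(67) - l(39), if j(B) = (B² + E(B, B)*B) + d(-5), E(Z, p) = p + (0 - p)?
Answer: 4494 - √78 ≈ 4485.2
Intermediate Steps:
E(Z, p) = 0 (E(Z, p) = p - p = 0)
j(B) = 1 + B² (j(B) = (B² + 0*B) + 1 = (B² + 0) + 1 = B² + 1 = 1 + B²)
l(S) = -4 + √2*√S (l(S) = -4 + √(S + S) = -4 + √(2*S) = -4 + √2*√S)
j(67) - l(39) = (1 + 67²) - (-4 + √2*√39) = (1 + 4489) - (-4 + √78) = 4490 + (4 - √78) = 4494 - √78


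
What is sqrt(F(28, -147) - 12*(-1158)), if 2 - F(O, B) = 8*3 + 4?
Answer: sqrt(13870) ≈ 117.77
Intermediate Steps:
F(O, B) = -26 (F(O, B) = 2 - (8*3 + 4) = 2 - (24 + 4) = 2 - 1*28 = 2 - 28 = -26)
sqrt(F(28, -147) - 12*(-1158)) = sqrt(-26 - 12*(-1158)) = sqrt(-26 + 13896) = sqrt(13870)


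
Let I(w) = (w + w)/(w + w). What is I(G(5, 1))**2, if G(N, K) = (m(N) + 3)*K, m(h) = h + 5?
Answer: 1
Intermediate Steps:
m(h) = 5 + h
G(N, K) = K*(8 + N) (G(N, K) = ((5 + N) + 3)*K = (8 + N)*K = K*(8 + N))
I(w) = 1 (I(w) = (2*w)/((2*w)) = (2*w)*(1/(2*w)) = 1)
I(G(5, 1))**2 = 1**2 = 1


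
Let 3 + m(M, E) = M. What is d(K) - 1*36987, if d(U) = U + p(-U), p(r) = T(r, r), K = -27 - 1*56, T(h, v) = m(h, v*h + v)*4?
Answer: -36750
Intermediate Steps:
m(M, E) = -3 + M
T(h, v) = -12 + 4*h (T(h, v) = (-3 + h)*4 = -12 + 4*h)
K = -83 (K = -27 - 56 = -83)
p(r) = -12 + 4*r
d(U) = -12 - 3*U (d(U) = U + (-12 + 4*(-U)) = U + (-12 - 4*U) = -12 - 3*U)
d(K) - 1*36987 = (-12 - 3*(-83)) - 1*36987 = (-12 + 249) - 36987 = 237 - 36987 = -36750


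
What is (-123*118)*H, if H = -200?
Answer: 2902800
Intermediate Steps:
(-123*118)*H = -123*118*(-200) = -14514*(-200) = 2902800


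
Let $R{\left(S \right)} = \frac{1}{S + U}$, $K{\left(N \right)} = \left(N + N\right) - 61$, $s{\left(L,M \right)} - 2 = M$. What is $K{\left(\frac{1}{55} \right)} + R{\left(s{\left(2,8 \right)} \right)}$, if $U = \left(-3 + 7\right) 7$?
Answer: $- \frac{127359}{2090} \approx -60.937$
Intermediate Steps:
$s{\left(L,M \right)} = 2 + M$
$U = 28$ ($U = 4 \cdot 7 = 28$)
$K{\left(N \right)} = -61 + 2 N$ ($K{\left(N \right)} = 2 N - 61 = -61 + 2 N$)
$R{\left(S \right)} = \frac{1}{28 + S}$ ($R{\left(S \right)} = \frac{1}{S + 28} = \frac{1}{28 + S}$)
$K{\left(\frac{1}{55} \right)} + R{\left(s{\left(2,8 \right)} \right)} = \left(-61 + \frac{2}{55}\right) + \frac{1}{28 + \left(2 + 8\right)} = \left(-61 + 2 \cdot \frac{1}{55}\right) + \frac{1}{28 + 10} = \left(-61 + \frac{2}{55}\right) + \frac{1}{38} = - \frac{3353}{55} + \frac{1}{38} = - \frac{127359}{2090}$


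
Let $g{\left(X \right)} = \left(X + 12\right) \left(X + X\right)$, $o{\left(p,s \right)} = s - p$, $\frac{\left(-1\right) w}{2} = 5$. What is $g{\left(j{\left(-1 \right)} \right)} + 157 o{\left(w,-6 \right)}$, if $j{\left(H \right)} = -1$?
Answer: $606$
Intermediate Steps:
$w = -10$ ($w = \left(-2\right) 5 = -10$)
$g{\left(X \right)} = 2 X \left(12 + X\right)$ ($g{\left(X \right)} = \left(12 + X\right) 2 X = 2 X \left(12 + X\right)$)
$g{\left(j{\left(-1 \right)} \right)} + 157 o{\left(w,-6 \right)} = 2 \left(-1\right) \left(12 - 1\right) + 157 \left(-6 - -10\right) = 2 \left(-1\right) 11 + 157 \left(-6 + 10\right) = -22 + 157 \cdot 4 = -22 + 628 = 606$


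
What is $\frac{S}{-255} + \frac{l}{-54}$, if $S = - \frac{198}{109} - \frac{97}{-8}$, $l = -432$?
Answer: $\frac{1769891}{222360} \approx 7.9596$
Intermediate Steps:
$S = \frac{8989}{872}$ ($S = \left(-198\right) \frac{1}{109} - - \frac{97}{8} = - \frac{198}{109} + \frac{97}{8} = \frac{8989}{872} \approx 10.308$)
$\frac{S}{-255} + \frac{l}{-54} = \frac{8989}{872 \left(-255\right)} - \frac{432}{-54} = \frac{8989}{872} \left(- \frac{1}{255}\right) - -8 = - \frac{8989}{222360} + 8 = \frac{1769891}{222360}$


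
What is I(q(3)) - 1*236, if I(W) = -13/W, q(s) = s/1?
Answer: -721/3 ≈ -240.33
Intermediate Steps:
q(s) = s (q(s) = s*1 = s)
I(q(3)) - 1*236 = -13/3 - 1*236 = -13*⅓ - 236 = -13/3 - 236 = -721/3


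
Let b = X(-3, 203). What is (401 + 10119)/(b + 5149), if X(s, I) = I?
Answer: 1315/669 ≈ 1.9656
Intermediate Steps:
b = 203
(401 + 10119)/(b + 5149) = (401 + 10119)/(203 + 5149) = 10520/5352 = 10520*(1/5352) = 1315/669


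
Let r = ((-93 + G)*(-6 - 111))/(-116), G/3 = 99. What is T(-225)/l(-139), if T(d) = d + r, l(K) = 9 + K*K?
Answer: -279/280285 ≈ -0.00099542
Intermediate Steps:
G = 297 (G = 3*99 = 297)
l(K) = 9 + K²
r = 5967/29 (r = ((-93 + 297)*(-6 - 111))/(-116) = (204*(-117))*(-1/116) = -23868*(-1/116) = 5967/29 ≈ 205.76)
T(d) = 5967/29 + d (T(d) = d + 5967/29 = 5967/29 + d)
T(-225)/l(-139) = (5967/29 - 225)/(9 + (-139)²) = -558/(29*(9 + 19321)) = -558/29/19330 = -558/29*1/19330 = -279/280285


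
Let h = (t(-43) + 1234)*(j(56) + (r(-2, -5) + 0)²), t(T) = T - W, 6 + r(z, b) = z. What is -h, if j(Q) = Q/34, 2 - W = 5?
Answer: -1332504/17 ≈ -78383.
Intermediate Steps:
W = -3 (W = 2 - 1*5 = 2 - 5 = -3)
r(z, b) = -6 + z
t(T) = 3 + T (t(T) = T - 1*(-3) = T + 3 = 3 + T)
j(Q) = Q/34 (j(Q) = Q*(1/34) = Q/34)
h = 1332504/17 (h = ((3 - 43) + 1234)*((1/34)*56 + ((-6 - 2) + 0)²) = (-40 + 1234)*(28/17 + (-8 + 0)²) = 1194*(28/17 + (-8)²) = 1194*(28/17 + 64) = 1194*(1116/17) = 1332504/17 ≈ 78383.)
-h = -1*1332504/17 = -1332504/17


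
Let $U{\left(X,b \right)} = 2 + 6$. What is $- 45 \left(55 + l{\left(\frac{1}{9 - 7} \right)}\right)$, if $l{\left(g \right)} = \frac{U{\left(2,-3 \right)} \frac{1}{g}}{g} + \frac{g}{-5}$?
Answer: $- \frac{7821}{2} \approx -3910.5$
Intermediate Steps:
$U{\left(X,b \right)} = 8$
$l{\left(g \right)} = \frac{8}{g^{2}} - \frac{g}{5}$ ($l{\left(g \right)} = \frac{8 \frac{1}{g}}{g} + \frac{g}{-5} = \frac{8}{g^{2}} + g \left(- \frac{1}{5}\right) = \frac{8}{g^{2}} - \frac{g}{5}$)
$- 45 \left(55 + l{\left(\frac{1}{9 - 7} \right)}\right) = - 45 \left(55 - \left(- 8 \left(9 - 7\right)^{2} + \frac{1}{5 \left(9 - 7\right)}\right)\right) = - 45 \left(55 + \left(\frac{8}{\frac{1}{4}} - \frac{1}{5 \cdot 2}\right)\right) = - 45 \left(55 + \left(8 \frac{1}{(\frac{1}{2})^{2}} - \frac{1}{10}\right)\right) = - 45 \left(55 + \left(8 \cdot 4 - \frac{1}{10}\right)\right) = - 45 \left(55 + \left(32 - \frac{1}{10}\right)\right) = - 45 \left(55 + \frac{319}{10}\right) = \left(-45\right) \frac{869}{10} = - \frac{7821}{2}$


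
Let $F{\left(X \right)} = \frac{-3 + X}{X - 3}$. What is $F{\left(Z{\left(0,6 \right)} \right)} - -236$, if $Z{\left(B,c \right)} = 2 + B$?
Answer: $237$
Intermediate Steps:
$F{\left(X \right)} = 1$ ($F{\left(X \right)} = \frac{-3 + X}{-3 + X} = 1$)
$F{\left(Z{\left(0,6 \right)} \right)} - -236 = 1 - -236 = 1 + 236 = 237$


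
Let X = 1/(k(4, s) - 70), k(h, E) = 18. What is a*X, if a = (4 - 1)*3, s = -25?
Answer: -9/52 ≈ -0.17308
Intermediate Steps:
a = 9 (a = 3*3 = 9)
X = -1/52 (X = 1/(18 - 70) = 1/(-52) = -1/52 ≈ -0.019231)
a*X = 9*(-1/52) = -9/52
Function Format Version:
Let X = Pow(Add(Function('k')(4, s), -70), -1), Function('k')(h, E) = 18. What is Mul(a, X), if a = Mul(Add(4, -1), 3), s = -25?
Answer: Rational(-9, 52) ≈ -0.17308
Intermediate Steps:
a = 9 (a = Mul(3, 3) = 9)
X = Rational(-1, 52) (X = Pow(Add(18, -70), -1) = Pow(-52, -1) = Rational(-1, 52) ≈ -0.019231)
Mul(a, X) = Mul(9, Rational(-1, 52)) = Rational(-9, 52)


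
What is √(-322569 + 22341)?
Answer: 2*I*√75057 ≈ 547.93*I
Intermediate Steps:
√(-322569 + 22341) = √(-300228) = 2*I*√75057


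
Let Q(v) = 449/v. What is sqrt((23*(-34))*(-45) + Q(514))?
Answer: sqrt(9297288026)/514 ≈ 187.59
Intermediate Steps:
sqrt((23*(-34))*(-45) + Q(514)) = sqrt((23*(-34))*(-45) + 449/514) = sqrt(-782*(-45) + 449*(1/514)) = sqrt(35190 + 449/514) = sqrt(18088109/514) = sqrt(9297288026)/514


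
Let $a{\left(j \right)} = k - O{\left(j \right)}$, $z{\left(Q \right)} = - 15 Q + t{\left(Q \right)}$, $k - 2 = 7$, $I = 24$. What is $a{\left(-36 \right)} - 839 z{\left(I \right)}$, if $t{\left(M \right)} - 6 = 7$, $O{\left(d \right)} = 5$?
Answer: $291137$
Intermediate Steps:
$t{\left(M \right)} = 13$ ($t{\left(M \right)} = 6 + 7 = 13$)
$k = 9$ ($k = 2 + 7 = 9$)
$z{\left(Q \right)} = 13 - 15 Q$ ($z{\left(Q \right)} = - 15 Q + 13 = 13 - 15 Q$)
$a{\left(j \right)} = 4$ ($a{\left(j \right)} = 9 - 5 = 4$)
$a{\left(-36 \right)} - 839 z{\left(I \right)} = 4 - 839 \left(13 - 360\right) = 4 - -291133 = 4 + 291133 = 291137$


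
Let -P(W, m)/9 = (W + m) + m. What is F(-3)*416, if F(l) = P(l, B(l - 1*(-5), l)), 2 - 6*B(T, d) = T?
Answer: 11232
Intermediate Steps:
B(T, d) = ⅓ - T/6
P(W, m) = -18*m - 9*W (P(W, m) = -9*((W + m) + m) = -9*(W + 2*m) = -18*m - 9*W)
F(l) = 9 - 6*l (F(l) = -18*(⅓ - (l - 1*(-5))/6) - 9*l = -18*(⅓ - (l + 5)/6) - 9*l = -18*(⅓ - (5 + l)/6) - 9*l = -18*(⅓ + (-⅚ - l/6)) - 9*l = -18*(-½ - l/6) - 9*l = (9 + 3*l) - 9*l = 9 - 6*l)
F(-3)*416 = (9 - 6*(-3))*416 = (9 + 18)*416 = 27*416 = 11232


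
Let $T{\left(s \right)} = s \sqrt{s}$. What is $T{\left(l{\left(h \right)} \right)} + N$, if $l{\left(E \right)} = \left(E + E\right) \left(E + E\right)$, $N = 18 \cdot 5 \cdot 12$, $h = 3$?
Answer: $1296$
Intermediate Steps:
$N = 1080$ ($N = 90 \cdot 12 = 1080$)
$l{\left(E \right)} = 4 E^{2}$ ($l{\left(E \right)} = 2 E 2 E = 4 E^{2}$)
$T{\left(s \right)} = s^{\frac{3}{2}}$
$T{\left(l{\left(h \right)} \right)} + N = \left(4 \cdot 3^{2}\right)^{\frac{3}{2}} + 1080 = \left(4 \cdot 9\right)^{\frac{3}{2}} + 1080 = 36^{\frac{3}{2}} + 1080 = 216 + 1080 = 1296$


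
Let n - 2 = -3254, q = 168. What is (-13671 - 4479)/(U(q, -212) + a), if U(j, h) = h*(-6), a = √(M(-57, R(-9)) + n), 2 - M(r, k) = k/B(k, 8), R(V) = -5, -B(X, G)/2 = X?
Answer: -46173600/3242467 + 18150*I*√12998/3242467 ≈ -14.24 + 0.63817*I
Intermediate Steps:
B(X, G) = -2*X
n = -3252 (n = 2 - 3254 = -3252)
M(r, k) = 5/2 (M(r, k) = 2 - k/((-2*k)) = 2 - k*(-1/(2*k)) = 2 - 1*(-½) = 2 + ½ = 5/2)
a = I*√12998/2 (a = √(5/2 - 3252) = √(-6499/2) = I*√12998/2 ≈ 57.004*I)
U(j, h) = -6*h
(-13671 - 4479)/(U(q, -212) + a) = (-13671 - 4479)/(-6*(-212) + I*√12998/2) = -18150/(1272 + I*√12998/2)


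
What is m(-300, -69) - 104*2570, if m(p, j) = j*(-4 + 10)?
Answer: -267694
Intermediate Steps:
m(p, j) = 6*j (m(p, j) = j*6 = 6*j)
m(-300, -69) - 104*2570 = 6*(-69) - 104*2570 = -414 - 1*267280 = -414 - 267280 = -267694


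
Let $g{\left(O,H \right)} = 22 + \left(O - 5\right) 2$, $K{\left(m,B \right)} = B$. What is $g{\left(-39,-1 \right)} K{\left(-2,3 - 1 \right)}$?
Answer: $-132$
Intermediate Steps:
$g{\left(O,H \right)} = 12 + 2 O$ ($g{\left(O,H \right)} = 22 + \left(-5 + O\right) 2 = 22 + \left(-10 + 2 O\right) = 12 + 2 O$)
$g{\left(-39,-1 \right)} K{\left(-2,3 - 1 \right)} = \left(12 + 2 \left(-39\right)\right) \left(3 - 1\right) = \left(12 - 78\right) \left(3 - 1\right) = \left(-66\right) 2 = -132$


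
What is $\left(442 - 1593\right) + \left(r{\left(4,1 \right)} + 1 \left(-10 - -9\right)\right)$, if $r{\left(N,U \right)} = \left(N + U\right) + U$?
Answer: $-1146$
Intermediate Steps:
$r{\left(N,U \right)} = N + 2 U$
$\left(442 - 1593\right) + \left(r{\left(4,1 \right)} + 1 \left(-10 - -9\right)\right) = \left(442 - 1593\right) + \left(\left(4 + 2 \cdot 1\right) + 1 \left(-10 - -9\right)\right) = -1151 + \left(\left(4 + 2\right) + 1 \left(-10 + 9\right)\right) = -1151 + \left(6 + 1 \left(-1\right)\right) = -1151 + \left(6 - 1\right) = -1151 + 5 = -1146$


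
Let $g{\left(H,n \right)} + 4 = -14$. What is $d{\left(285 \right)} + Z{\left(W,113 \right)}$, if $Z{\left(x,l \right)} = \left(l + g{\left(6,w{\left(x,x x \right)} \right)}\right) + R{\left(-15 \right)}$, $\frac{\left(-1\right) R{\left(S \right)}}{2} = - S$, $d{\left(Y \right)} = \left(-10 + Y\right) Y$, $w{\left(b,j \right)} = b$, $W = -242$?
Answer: $78440$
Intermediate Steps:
$d{\left(Y \right)} = Y \left(-10 + Y\right)$
$g{\left(H,n \right)} = -18$ ($g{\left(H,n \right)} = -4 - 14 = -18$)
$R{\left(S \right)} = 2 S$ ($R{\left(S \right)} = - 2 \left(- S\right) = 2 S$)
$Z{\left(x,l \right)} = -48 + l$ ($Z{\left(x,l \right)} = \left(l - 18\right) + 2 \left(-15\right) = \left(-18 + l\right) - 30 = -48 + l$)
$d{\left(285 \right)} + Z{\left(W,113 \right)} = 285 \left(-10 + 285\right) + \left(-48 + 113\right) = 285 \cdot 275 + 65 = 78375 + 65 = 78440$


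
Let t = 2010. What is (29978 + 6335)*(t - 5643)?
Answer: -131925129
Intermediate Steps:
(29978 + 6335)*(t - 5643) = (29978 + 6335)*(2010 - 5643) = 36313*(-3633) = -131925129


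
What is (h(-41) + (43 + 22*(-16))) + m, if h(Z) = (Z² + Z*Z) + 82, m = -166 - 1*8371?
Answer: -5402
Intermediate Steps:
m = -8537 (m = -166 - 8371 = -8537)
h(Z) = 82 + 2*Z² (h(Z) = (Z² + Z²) + 82 = 2*Z² + 82 = 82 + 2*Z²)
(h(-41) + (43 + 22*(-16))) + m = ((82 + 2*(-41)²) + (43 + 22*(-16))) - 8537 = ((82 + 2*1681) + (43 - 352)) - 8537 = ((82 + 3362) - 309) - 8537 = (3444 - 309) - 8537 = 3135 - 8537 = -5402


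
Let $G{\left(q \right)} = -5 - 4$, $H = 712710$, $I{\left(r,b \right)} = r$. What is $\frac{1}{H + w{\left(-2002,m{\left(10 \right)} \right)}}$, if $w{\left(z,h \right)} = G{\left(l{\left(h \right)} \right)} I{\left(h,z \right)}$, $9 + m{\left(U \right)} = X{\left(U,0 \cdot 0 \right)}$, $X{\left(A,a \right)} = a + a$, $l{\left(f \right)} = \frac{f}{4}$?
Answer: $\frac{1}{712791} \approx 1.4029 \cdot 10^{-6}$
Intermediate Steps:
$l{\left(f \right)} = \frac{f}{4}$ ($l{\left(f \right)} = f \frac{1}{4} = \frac{f}{4}$)
$X{\left(A,a \right)} = 2 a$
$G{\left(q \right)} = -9$ ($G{\left(q \right)} = -5 - 4 = -9$)
$m{\left(U \right)} = -9$ ($m{\left(U \right)} = -9 + 2 \cdot 0 \cdot 0 = -9 + 2 \cdot 0 = -9 + 0 = -9$)
$w{\left(z,h \right)} = - 9 h$
$\frac{1}{H + w{\left(-2002,m{\left(10 \right)} \right)}} = \frac{1}{712710 - -81} = \frac{1}{712710 + 81} = \frac{1}{712791}$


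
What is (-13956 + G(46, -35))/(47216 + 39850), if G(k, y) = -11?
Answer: -13967/87066 ≈ -0.16042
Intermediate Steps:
(-13956 + G(46, -35))/(47216 + 39850) = (-13956 - 11)/(47216 + 39850) = -13967/87066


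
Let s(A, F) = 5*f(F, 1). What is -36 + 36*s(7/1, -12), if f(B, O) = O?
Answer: 144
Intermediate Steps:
s(A, F) = 5 (s(A, F) = 5*1 = 5)
-36 + 36*s(7/1, -12) = -36 + 36*5 = -36 + 180 = 144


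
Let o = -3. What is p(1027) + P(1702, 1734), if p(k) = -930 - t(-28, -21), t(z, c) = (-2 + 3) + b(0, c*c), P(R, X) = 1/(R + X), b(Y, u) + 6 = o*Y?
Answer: -3178299/3436 ≈ -925.00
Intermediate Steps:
b(Y, u) = -6 - 3*Y
t(z, c) = -5 (t(z, c) = (-2 + 3) + (-6 - 3*0) = 1 + (-6 + 0) = 1 - 6 = -5)
p(k) = -925 (p(k) = -930 - 1*(-5) = -930 + 5 = -925)
p(1027) + P(1702, 1734) = -925 + 1/(1702 + 1734) = -925 + 1/3436 = -3178299/3436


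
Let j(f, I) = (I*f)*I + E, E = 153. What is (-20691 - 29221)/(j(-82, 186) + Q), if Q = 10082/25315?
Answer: 1263522280/71811531403 ≈ 0.017595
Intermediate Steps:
j(f, I) = 153 + f*I² (j(f, I) = (I*f)*I + 153 = f*I² + 153 = 153 + f*I²)
Q = 10082/25315 (Q = 10082*(1/25315) = 10082/25315 ≈ 0.39826)
(-20691 - 29221)/(j(-82, 186) + Q) = (-20691 - 29221)/((153 - 82*186²) + 10082/25315) = -49912/((153 - 82*34596) + 10082/25315) = -49912/((153 - 2836872) + 10082/25315) = -49912/(-2836719 + 10082/25315) = -49912/(-71811531403/25315) = -49912*(-25315/71811531403) = 1263522280/71811531403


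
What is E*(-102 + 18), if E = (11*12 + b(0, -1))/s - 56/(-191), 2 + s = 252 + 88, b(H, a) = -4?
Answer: -1821792/32279 ≈ -56.439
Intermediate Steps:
s = 338 (s = -2 + (252 + 88) = -2 + 340 = 338)
E = 21688/32279 (E = (11*12 - 4)/338 - 56/(-191) = (132 - 4)*(1/338) - 56*(-1/191) = 128*(1/338) + 56/191 = 64/169 + 56/191 = 21688/32279 ≈ 0.67189)
E*(-102 + 18) = 21688*(-102 + 18)/32279 = (21688/32279)*(-84) = -1821792/32279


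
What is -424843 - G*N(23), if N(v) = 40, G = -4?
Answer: -424683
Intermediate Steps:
-424843 - G*N(23) = -424843 - (-4)*40 = -424843 - 1*(-160) = -424843 + 160 = -424683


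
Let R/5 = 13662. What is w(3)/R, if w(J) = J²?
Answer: 1/7590 ≈ 0.00013175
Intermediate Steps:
R = 68310 (R = 5*13662 = 68310)
w(3)/R = 3²/68310 = (1/68310)*9 = 1/7590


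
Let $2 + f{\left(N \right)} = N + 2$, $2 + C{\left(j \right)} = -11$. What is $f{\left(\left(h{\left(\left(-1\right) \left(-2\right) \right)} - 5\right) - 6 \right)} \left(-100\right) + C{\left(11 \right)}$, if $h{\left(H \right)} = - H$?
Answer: $1287$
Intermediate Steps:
$C{\left(j \right)} = -13$ ($C{\left(j \right)} = -2 - 11 = -13$)
$f{\left(N \right)} = N$ ($f{\left(N \right)} = -2 + \left(N + 2\right) = -2 + \left(2 + N\right) = N$)
$f{\left(\left(h{\left(\left(-1\right) \left(-2\right) \right)} - 5\right) - 6 \right)} \left(-100\right) + C{\left(11 \right)} = \left(\left(- \left(-1\right) \left(-2\right) - 5\right) - 6\right) \left(-100\right) - 13 = \left(\left(\left(-1\right) 2 - 5\right) - 6\right) \left(-100\right) - 13 = \left(\left(-2 - 5\right) - 6\right) \left(-100\right) - 13 = \left(-7 - 6\right) \left(-100\right) - 13 = \left(-13\right) \left(-100\right) - 13 = 1300 - 13 = 1287$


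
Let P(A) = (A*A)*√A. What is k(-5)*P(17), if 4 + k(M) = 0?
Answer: -1156*√17 ≈ -4766.3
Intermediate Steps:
k(M) = -4 (k(M) = -4 + 0 = -4)
P(A) = A^(5/2) (P(A) = A²*√A = A^(5/2))
k(-5)*P(17) = -1156*√17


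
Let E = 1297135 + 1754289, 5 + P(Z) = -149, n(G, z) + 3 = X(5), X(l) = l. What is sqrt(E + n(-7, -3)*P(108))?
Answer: 2*sqrt(762779) ≈ 1746.7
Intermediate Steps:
n(G, z) = 2 (n(G, z) = -3 + 5 = 2)
P(Z) = -154 (P(Z) = -5 - 149 = -154)
E = 3051424
sqrt(E + n(-7, -3)*P(108)) = sqrt(3051424 + 2*(-154)) = sqrt(3051424 - 308) = sqrt(3051116) = 2*sqrt(762779)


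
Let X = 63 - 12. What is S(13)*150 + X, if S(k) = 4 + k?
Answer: 2601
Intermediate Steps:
X = 51
S(13)*150 + X = (4 + 13)*150 + 51 = 17*150 + 51 = 2550 + 51 = 2601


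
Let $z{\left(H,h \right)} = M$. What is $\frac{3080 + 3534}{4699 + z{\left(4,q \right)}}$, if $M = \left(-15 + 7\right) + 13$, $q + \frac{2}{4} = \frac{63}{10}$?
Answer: $\frac{3307}{2352} \approx 1.406$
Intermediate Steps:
$q = \frac{29}{5}$ ($q = - \frac{1}{2} + \frac{63}{10} = \frac{29}{5} \approx 5.8$)
$M = 5$ ($M = -8 + 13 = 5$)
$z{\left(H,h \right)} = 5$
$\frac{3080 + 3534}{4699 + z{\left(4,q \right)}} = \frac{3080 + 3534}{4699 + 5} = \frac{6614}{4704} = 6614 \cdot \frac{1}{4704} = \frac{3307}{2352}$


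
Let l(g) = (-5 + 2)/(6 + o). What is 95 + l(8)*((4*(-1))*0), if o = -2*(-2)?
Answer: 95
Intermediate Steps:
o = 4
l(g) = -3/10 (l(g) = (-5 + 2)/(6 + 4) = -3/10)
95 + l(8)*((4*(-1))*0) = 95 - 3*4*(-1)*0/10 = 95 - (-6)*0/5 = 95 - 3/10*0 = 95 + 0 = 95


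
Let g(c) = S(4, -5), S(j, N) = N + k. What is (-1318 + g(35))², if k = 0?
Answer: 1750329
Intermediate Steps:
S(j, N) = N (S(j, N) = N + 0 = N)
g(c) = -5
(-1318 + g(35))² = (-1318 - 5)² = (-1323)² = 1750329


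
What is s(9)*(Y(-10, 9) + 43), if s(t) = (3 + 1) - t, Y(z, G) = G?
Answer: -260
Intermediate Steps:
s(t) = 4 - t
s(9)*(Y(-10, 9) + 43) = (4 - 1*9)*(9 + 43) = (4 - 9)*52 = -5*52 = -260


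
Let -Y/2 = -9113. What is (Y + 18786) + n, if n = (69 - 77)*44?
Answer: 36660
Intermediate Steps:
Y = 18226 (Y = -2*(-9113) = 18226)
n = -352 (n = -8*44 = -352)
(Y + 18786) + n = (18226 + 18786) - 352 = 37012 - 352 = 36660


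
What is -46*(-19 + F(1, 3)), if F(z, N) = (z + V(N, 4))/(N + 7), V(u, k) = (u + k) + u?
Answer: 4117/5 ≈ 823.40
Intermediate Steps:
V(u, k) = k + 2*u (V(u, k) = (k + u) + u = k + 2*u)
F(z, N) = (4 + z + 2*N)/(7 + N) (F(z, N) = (z + (4 + 2*N))/(N + 7) = (4 + z + 2*N)/(7 + N))
-46*(-19 + F(1, 3)) = -46*(-19 + (4 + 1 + 2*3)/(7 + 3)) = -46*(-19 + (4 + 1 + 6)/10) = -46*(-19 + (⅒)*11) = -46*(-19 + 11/10) = -46*(-179/10) = 4117/5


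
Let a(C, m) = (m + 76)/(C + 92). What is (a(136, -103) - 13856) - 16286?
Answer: -2290801/76 ≈ -30142.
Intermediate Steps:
a(C, m) = (76 + m)/(92 + C)
(a(136, -103) - 13856) - 16286 = ((76 - 103)/(92 + 136) - 13856) - 16286 = (-27/228 - 13856) - 16286 = ((1/228)*(-27) - 13856) - 16286 = (-9/76 - 13856) - 16286 = -1053065/76 - 16286 = -2290801/76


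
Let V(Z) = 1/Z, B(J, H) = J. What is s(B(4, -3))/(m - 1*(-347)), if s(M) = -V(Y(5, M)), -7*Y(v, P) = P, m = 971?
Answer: 7/5272 ≈ 0.0013278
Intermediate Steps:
Y(v, P) = -P/7
s(M) = 7/M (s(M) = -1/((-M/7)) = -(-7)/M = 7/M)
s(B(4, -3))/(m - 1*(-347)) = (7/4)/(971 - 1*(-347)) = (7*(¼))/(971 + 347) = (7/4)/1318 = (7/4)*(1/1318) = 7/5272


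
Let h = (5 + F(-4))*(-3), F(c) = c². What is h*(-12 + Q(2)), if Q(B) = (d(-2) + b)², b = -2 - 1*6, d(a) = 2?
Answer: -1512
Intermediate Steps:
b = -8 (b = -2 - 6 = -8)
Q(B) = 36 (Q(B) = (2 - 8)² = (-6)² = 36)
h = -63 (h = (5 + (-4)²)*(-3) = (5 + 16)*(-3) = 21*(-3) = -63)
h*(-12 + Q(2)) = -63*(-12 + 36) = -63*24 = -1512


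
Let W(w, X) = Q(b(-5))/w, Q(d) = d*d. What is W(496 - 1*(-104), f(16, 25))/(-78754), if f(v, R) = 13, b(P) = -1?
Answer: -1/47252400 ≈ -2.1163e-8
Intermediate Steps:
Q(d) = d²
W(w, X) = 1/w (W(w, X) = (-1)²/w = 1/w)
W(496 - 1*(-104), f(16, 25))/(-78754) = 1/((496 - 1*(-104))*(-78754)) = -1/78754/(496 + 104) = -1/78754/600 = (1/600)*(-1/78754) = -1/47252400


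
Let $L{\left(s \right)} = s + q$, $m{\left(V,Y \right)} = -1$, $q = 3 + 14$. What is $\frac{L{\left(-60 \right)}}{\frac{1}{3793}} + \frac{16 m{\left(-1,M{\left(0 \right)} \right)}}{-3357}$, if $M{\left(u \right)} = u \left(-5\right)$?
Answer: $- \frac{547523327}{3357} \approx -1.631 \cdot 10^{5}$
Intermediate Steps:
$q = 17$
$M{\left(u \right)} = - 5 u$
$L{\left(s \right)} = 17 + s$ ($L{\left(s \right)} = s + 17 = 17 + s$)
$\frac{L{\left(-60 \right)}}{\frac{1}{3793}} + \frac{16 m{\left(-1,M{\left(0 \right)} \right)}}{-3357} = \frac{17 - 60}{\frac{1}{3793}} + \frac{16 \left(-1\right)}{-3357} = - 43 \frac{1}{\frac{1}{3793}} - - \frac{16}{3357} = \left(-43\right) 3793 + \frac{16}{3357} = -163099 + \frac{16}{3357} = - \frac{547523327}{3357}$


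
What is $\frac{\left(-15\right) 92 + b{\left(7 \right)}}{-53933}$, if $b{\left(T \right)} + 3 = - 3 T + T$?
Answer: $\frac{127}{4903} \approx 0.025903$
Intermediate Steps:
$b{\left(T \right)} = -3 - 2 T$ ($b{\left(T \right)} = -3 + \left(- 3 T + T\right) = -3 - 2 T$)
$\frac{\left(-15\right) 92 + b{\left(7 \right)}}{-53933} = \frac{\left(-15\right) 92 - 17}{-53933} = \left(-1380 - 17\right) \left(- \frac{1}{53933}\right) = \left(-1397\right) \left(- \frac{1}{53933}\right) = \frac{127}{4903}$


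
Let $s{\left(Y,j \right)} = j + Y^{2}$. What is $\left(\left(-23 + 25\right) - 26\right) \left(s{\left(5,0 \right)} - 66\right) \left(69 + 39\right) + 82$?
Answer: $106354$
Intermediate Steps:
$\left(\left(-23 + 25\right) - 26\right) \left(s{\left(5,0 \right)} - 66\right) \left(69 + 39\right) + 82 = \left(\left(-23 + 25\right) - 26\right) \left(\left(0 + 5^{2}\right) - 66\right) \left(69 + 39\right) + 82 = \left(2 - 26\right) \left(\left(0 + 25\right) - 66\right) 108 + 82 = - 24 \left(25 - 66\right) 108 + 82 = - 24 \left(\left(-41\right) 108\right) + 82 = \left(-24\right) \left(-4428\right) + 82 = 106272 + 82 = 106354$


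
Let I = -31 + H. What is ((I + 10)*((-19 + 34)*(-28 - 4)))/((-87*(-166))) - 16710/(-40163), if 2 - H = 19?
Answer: 162316490/96672341 ≈ 1.6790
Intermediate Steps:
H = -17 (H = 2 - 1*19 = 2 - 19 = -17)
I = -48 (I = -31 - 17 = -48)
((I + 10)*((-19 + 34)*(-28 - 4)))/((-87*(-166))) - 16710/(-40163) = ((-48 + 10)*((-19 + 34)*(-28 - 4)))/((-87*(-166))) - 16710/(-40163) = -570*(-32)/14442 - 16710*(-1/40163) = -38*(-480)*(1/14442) + 16710/40163 = 18240*(1/14442) + 16710/40163 = 3040/2407 + 16710/40163 = 162316490/96672341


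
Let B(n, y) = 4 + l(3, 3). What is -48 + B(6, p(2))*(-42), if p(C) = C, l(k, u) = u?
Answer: -342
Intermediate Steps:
B(n, y) = 7 (B(n, y) = 4 + 3 = 7)
-48 + B(6, p(2))*(-42) = -48 + 7*(-42) = -48 - 294 = -342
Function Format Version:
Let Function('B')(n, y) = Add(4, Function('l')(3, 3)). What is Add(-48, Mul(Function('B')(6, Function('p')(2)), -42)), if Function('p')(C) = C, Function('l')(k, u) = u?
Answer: -342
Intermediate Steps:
Function('B')(n, y) = 7 (Function('B')(n, y) = Add(4, 3) = 7)
Add(-48, Mul(Function('B')(6, Function('p')(2)), -42)) = Add(-48, Mul(7, -42)) = Add(-48, -294) = -342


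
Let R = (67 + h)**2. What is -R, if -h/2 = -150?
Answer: -134689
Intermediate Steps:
h = 300 (h = -2*(-150) = 300)
R = 134689 (R = (67 + 300)**2 = 367**2 = 134689)
-R = -1*134689 = -134689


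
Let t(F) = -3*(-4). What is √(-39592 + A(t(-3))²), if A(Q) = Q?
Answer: 2*I*√9862 ≈ 198.62*I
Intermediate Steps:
t(F) = 12
√(-39592 + A(t(-3))²) = √(-39592 + 12²) = √(-39592 + 144) = √(-39448) = 2*I*√9862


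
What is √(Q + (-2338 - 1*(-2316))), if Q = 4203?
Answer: √4181 ≈ 64.661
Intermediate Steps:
√(Q + (-2338 - 1*(-2316))) = √(4203 + (-2338 - 1*(-2316))) = √(4203 + (-2338 + 2316)) = √(4203 - 22) = √4181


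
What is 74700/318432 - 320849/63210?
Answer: -4060283407/838670280 ≈ -4.8413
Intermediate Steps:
74700/318432 - 320849/63210 = 74700*(1/318432) - 320849*1/63210 = 6225/26536 - 320849/63210 = -4060283407/838670280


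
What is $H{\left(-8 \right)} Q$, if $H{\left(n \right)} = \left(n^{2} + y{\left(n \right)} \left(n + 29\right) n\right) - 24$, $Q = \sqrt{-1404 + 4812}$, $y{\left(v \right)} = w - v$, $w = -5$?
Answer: $- 1856 \sqrt{213} \approx -27087.0$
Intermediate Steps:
$y{\left(v \right)} = -5 - v$
$Q = 4 \sqrt{213}$ ($Q = \sqrt{3408} = 4 \sqrt{213} \approx 58.378$)
$H{\left(n \right)} = -24 + n^{2} + n \left(-5 - n\right) \left(29 + n\right)$ ($H{\left(n \right)} = \left(n^{2} + \left(-5 - n\right) \left(n + 29\right) n\right) - 24 = \left(n^{2} + \left(-5 - n\right) \left(29 + n\right) n\right) - 24 = \left(n^{2} + n \left(-5 - n\right) \left(29 + n\right)\right) - 24 = -24 + n^{2} + n \left(-5 - n\right) \left(29 + n\right)$)
$H{\left(-8 \right)} Q = \left(-24 - \left(-8\right)^{3} - -1160 - 33 \left(-8\right)^{2}\right) 4 \sqrt{213} = \left(-24 - -512 + 1160 - 2112\right) 4 \sqrt{213} = \left(-24 + 512 + 1160 - 2112\right) 4 \sqrt{213} = - 464 \cdot 4 \sqrt{213} = - 1856 \sqrt{213}$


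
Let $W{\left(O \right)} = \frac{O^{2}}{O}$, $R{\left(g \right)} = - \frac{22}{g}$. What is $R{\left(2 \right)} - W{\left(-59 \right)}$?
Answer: $48$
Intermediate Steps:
$W{\left(O \right)} = O$
$R{\left(2 \right)} - W{\left(-59 \right)} = - \frac{22}{2} - -59 = \left(-22\right) \frac{1}{2} + 59 = -11 + 59 = 48$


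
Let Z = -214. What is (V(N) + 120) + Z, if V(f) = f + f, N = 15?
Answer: -64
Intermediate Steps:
V(f) = 2*f
(V(N) + 120) + Z = (2*15 + 120) - 214 = (30 + 120) - 214 = 150 - 214 = -64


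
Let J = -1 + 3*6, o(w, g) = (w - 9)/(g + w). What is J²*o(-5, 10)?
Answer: -4046/5 ≈ -809.20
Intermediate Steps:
o(w, g) = (-9 + w)/(g + w)
J = 17 (J = -1 + 18 = 17)
J²*o(-5, 10) = 17²*((-9 - 5)/(10 - 5)) = 289*(-14/5) = -4046/5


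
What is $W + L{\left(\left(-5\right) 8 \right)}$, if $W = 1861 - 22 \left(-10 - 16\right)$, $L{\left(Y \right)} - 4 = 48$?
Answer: $2485$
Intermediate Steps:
$L{\left(Y \right)} = 52$ ($L{\left(Y \right)} = 4 + 48 = 52$)
$W = 2433$ ($W = 1861 - -572 = 1861 + 572 = 2433$)
$W + L{\left(\left(-5\right) 8 \right)} = 2433 + 52 = 2485$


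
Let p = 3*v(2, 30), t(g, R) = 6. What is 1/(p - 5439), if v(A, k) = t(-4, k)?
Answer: -1/5421 ≈ -0.00018447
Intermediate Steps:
v(A, k) = 6
p = 18 (p = 3*6 = 18)
1/(p - 5439) = 1/(18 - 5439) = 1/(-5421) = -1/5421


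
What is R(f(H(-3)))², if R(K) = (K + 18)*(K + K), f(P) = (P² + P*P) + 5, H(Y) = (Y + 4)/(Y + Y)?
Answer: 1426195225/26244 ≈ 54344.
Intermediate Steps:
H(Y) = (4 + Y)/(2*Y) (H(Y) = (4 + Y)/((2*Y)) = (4 + Y)*(1/(2*Y)) = (4 + Y)/(2*Y))
f(P) = 5 + 2*P² (f(P) = (P² + P²) + 5 = 2*P² + 5 = 5 + 2*P²)
R(K) = 2*K*(18 + K) (R(K) = (18 + K)*(2*K) = 2*K*(18 + K))
R(f(H(-3)))² = (2*(5 + 2*((½)*(4 - 3)/(-3))²)*(18 + (5 + 2*((½)*(4 - 3)/(-3))²)))² = (2*(5 + 2*((½)*(-⅓)*1)²)*(18 + (5 + 2*((½)*(-⅓)*1)²)))² = (2*(5 + 2*(-⅙)²)*(18 + (5 + 2*(-⅙)²)))² = (2*(5 + 2*(1/36))*(18 + (5 + 2*(1/36))))² = (2*(5 + 1/18)*(18 + (5 + 1/18)))² = (2*(91/18)*(18 + 91/18))² = (2*(91/18)*(415/18))² = (37765/162)² = 1426195225/26244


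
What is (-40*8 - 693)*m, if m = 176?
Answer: -178288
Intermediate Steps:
(-40*8 - 693)*m = (-40*8 - 693)*176 = (-320 - 693)*176 = -1013*176 = -178288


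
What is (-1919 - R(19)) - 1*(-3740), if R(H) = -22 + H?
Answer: 1824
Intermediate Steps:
(-1919 - R(19)) - 1*(-3740) = (-1919 - (-22 + 19)) - 1*(-3740) = (-1919 - 1*(-3)) + 3740 = (-1919 + 3) + 3740 = -1916 + 3740 = 1824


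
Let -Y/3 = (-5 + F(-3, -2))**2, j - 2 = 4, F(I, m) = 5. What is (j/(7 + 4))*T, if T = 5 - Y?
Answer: 30/11 ≈ 2.7273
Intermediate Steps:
j = 6 (j = 2 + 4 = 6)
Y = 0 (Y = -3*(-5 + 5)**2 = -3*0**2 = -3*0 = 0)
T = 5 (T = 5 - 1*0 = 5 + 0 = 5)
(j/(7 + 4))*T = (6/(7 + 4))*5 = (6/11)*5 = 30/11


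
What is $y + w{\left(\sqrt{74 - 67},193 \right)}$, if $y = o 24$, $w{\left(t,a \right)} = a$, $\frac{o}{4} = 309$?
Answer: $29857$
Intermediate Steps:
$o = 1236$ ($o = 4 \cdot 309 = 1236$)
$y = 29664$ ($y = 1236 \cdot 24 = 29664$)
$y + w{\left(\sqrt{74 - 67},193 \right)} = 29664 + 193 = 29857$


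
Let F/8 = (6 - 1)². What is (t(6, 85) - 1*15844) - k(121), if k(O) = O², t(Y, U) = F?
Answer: -30285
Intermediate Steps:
F = 200 (F = 8*(6 - 1)² = 8*5² = 8*25 = 200)
t(Y, U) = 200
(t(6, 85) - 1*15844) - k(121) = (200 - 1*15844) - 1*121² = (200 - 15844) - 1*14641 = -15644 - 14641 = -30285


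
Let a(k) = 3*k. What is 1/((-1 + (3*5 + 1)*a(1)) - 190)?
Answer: -1/143 ≈ -0.0069930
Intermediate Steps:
1/((-1 + (3*5 + 1)*a(1)) - 190) = 1/((-1 + (3*5 + 1)*(3*1)) - 190) = 1/((-1 + (15 + 1)*3) - 190) = 1/((-1 + 16*3) - 190) = 1/((-1 + 48) - 190) = 1/(47 - 190) = 1/(-143) = -1/143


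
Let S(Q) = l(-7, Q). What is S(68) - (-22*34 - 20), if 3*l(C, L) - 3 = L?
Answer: 2375/3 ≈ 791.67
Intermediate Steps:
l(C, L) = 1 + L/3
S(Q) = 1 + Q/3
S(68) - (-22*34 - 20) = (1 + (⅓)*68) - (-22*34 - 20) = (1 + 68/3) - (-748 - 20) = 71/3 - 1*(-768) = 71/3 + 768 = 2375/3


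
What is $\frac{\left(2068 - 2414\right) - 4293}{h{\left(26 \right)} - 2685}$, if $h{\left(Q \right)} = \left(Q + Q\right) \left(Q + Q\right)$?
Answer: $- \frac{4639}{19} \approx -244.16$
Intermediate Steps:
$h{\left(Q \right)} = 4 Q^{2}$ ($h{\left(Q \right)} = 2 Q 2 Q = 4 Q^{2}$)
$\frac{\left(2068 - 2414\right) - 4293}{h{\left(26 \right)} - 2685} = \frac{\left(2068 - 2414\right) - 4293}{4 \cdot 26^{2} - 2685} = \frac{\left(2068 - 2414\right) - 4293}{4 \cdot 676 - 2685} = \frac{-346 - 4293}{2704 - 2685} = - \frac{4639}{19}$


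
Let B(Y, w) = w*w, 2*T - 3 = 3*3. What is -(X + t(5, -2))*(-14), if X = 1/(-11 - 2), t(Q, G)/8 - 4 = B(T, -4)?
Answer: 29106/13 ≈ 2238.9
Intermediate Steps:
T = 6 (T = 3/2 + (3*3)/2 = 3/2 + (1/2)*9 = 3/2 + 9/2 = 6)
B(Y, w) = w**2
t(Q, G) = 160 (t(Q, G) = 32 + 8*(-4)**2 = 32 + 8*16 = 32 + 128 = 160)
X = -1/13 (X = 1/(-13) = -1/13 ≈ -0.076923)
-(X + t(5, -2))*(-14) = -(-1/13 + 160)*(-14) = -2079*(-14)/13 = -1*(-29106/13) = 29106/13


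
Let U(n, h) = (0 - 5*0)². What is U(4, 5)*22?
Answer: 0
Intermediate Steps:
U(n, h) = 0 (U(n, h) = (0 + 0)² = 0² = 0)
U(4, 5)*22 = 0*22 = 0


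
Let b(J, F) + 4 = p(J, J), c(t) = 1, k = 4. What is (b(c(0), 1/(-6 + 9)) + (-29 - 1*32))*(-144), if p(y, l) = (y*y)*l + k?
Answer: 8640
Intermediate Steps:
p(y, l) = 4 + l*y**2 (p(y, l) = (y*y)*l + 4 = y**2*l + 4 = l*y**2 + 4 = 4 + l*y**2)
b(J, F) = J**3 (b(J, F) = -4 + (4 + J*J**2) = -4 + (4 + J**3) = J**3)
(b(c(0), 1/(-6 + 9)) + (-29 - 1*32))*(-144) = (1**3 + (-29 - 1*32))*(-144) = (1 + (-29 - 32))*(-144) = (1 - 61)*(-144) = -60*(-144) = 8640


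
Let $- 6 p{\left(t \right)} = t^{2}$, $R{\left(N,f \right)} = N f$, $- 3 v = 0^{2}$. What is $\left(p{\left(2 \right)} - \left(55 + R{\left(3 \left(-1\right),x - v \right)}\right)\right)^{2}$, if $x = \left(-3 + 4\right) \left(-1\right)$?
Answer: $\frac{30976}{9} \approx 3441.8$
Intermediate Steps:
$v = 0$ ($v = - \frac{0^{2}}{3} = \left(- \frac{1}{3}\right) 0 = 0$)
$x = -1$ ($x = 1 \left(-1\right) = -1$)
$p{\left(t \right)} = - \frac{t^{2}}{6}$
$\left(p{\left(2 \right)} - \left(55 + R{\left(3 \left(-1\right),x - v \right)}\right)\right)^{2} = \left(- \frac{2^{2}}{6} - \left(55 + 3 \left(-1\right) \left(-1 - 0\right)\right)\right)^{2} = \left(\left(- \frac{1}{6}\right) 4 - \left(55 - 3 \left(-1 + 0\right)\right)\right)^{2} = \left(- \frac{2}{3} - \left(55 - -3\right)\right)^{2} = \left(- \frac{2}{3} - 58\right)^{2} = \left(- \frac{176}{3}\right)^{2} = \frac{30976}{9}$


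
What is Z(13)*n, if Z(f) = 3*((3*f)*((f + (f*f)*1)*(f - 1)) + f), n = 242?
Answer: 61847214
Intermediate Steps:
Z(f) = 3*f + 9*f*(-1 + f)*(f + f**2) (Z(f) = 3*((3*f)*((f + f**2*1)*(-1 + f)) + f) = 3*((3*f)*((f + f**2)*(-1 + f)) + f) = 3*((3*f)*((-1 + f)*(f + f**2)) + f) = 3*(3*f*(-1 + f)*(f + f**2) + f) = 3*(f + 3*f*(-1 + f)*(f + f**2)) = 3*f + 9*f*(-1 + f)*(f + f**2))
Z(13)*n = (3*13*(1 - 3*13 + 3*13**3))*242 = (3*13*(1 - 39 + 3*2197))*242 = (3*13*(1 - 39 + 6591))*242 = (3*13*6553)*242 = 255567*242 = 61847214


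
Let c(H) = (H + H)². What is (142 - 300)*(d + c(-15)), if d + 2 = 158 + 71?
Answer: -178066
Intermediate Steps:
d = 227 (d = -2 + (158 + 71) = -2 + 229 = 227)
c(H) = 4*H² (c(H) = (2*H)² = 4*H²)
(142 - 300)*(d + c(-15)) = (142 - 300)*(227 + 4*(-15)²) = -158*(227 + 4*225) = -158*(227 + 900) = -158*1127 = -178066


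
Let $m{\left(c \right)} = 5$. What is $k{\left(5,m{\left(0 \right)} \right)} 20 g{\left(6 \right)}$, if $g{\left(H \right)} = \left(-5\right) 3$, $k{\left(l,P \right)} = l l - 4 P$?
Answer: $-1500$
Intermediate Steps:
$k{\left(l,P \right)} = l^{2} - 4 P$
$g{\left(H \right)} = -15$
$k{\left(5,m{\left(0 \right)} \right)} 20 g{\left(6 \right)} = \left(5^{2} - 20\right) 20 \left(-15\right) = \left(25 - 20\right) 20 \left(-15\right) = 5 \cdot 20 \left(-15\right) = 100 \left(-15\right) = -1500$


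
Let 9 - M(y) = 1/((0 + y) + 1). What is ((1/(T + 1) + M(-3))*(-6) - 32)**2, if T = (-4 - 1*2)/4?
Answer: 5929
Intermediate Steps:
T = -3/2 (T = (-4 - 2)*(1/4) = -6*1/4 = -3/2 ≈ -1.5000)
M(y) = 9 - 1/(1 + y) (M(y) = 9 - 1/((0 + y) + 1) = 9 - 1/(y + 1) = 9 - 1/(1 + y))
((1/(T + 1) + M(-3))*(-6) - 32)**2 = ((1/(-3/2 + 1) + (8 + 9*(-3))/(1 - 3))*(-6) - 32)**2 = ((1/(-1/2) + (8 - 27)/(-2))*(-6) - 32)**2 = ((-2 - 1/2*(-19))*(-6) - 32)**2 = ((-2 + 19/2)*(-6) - 32)**2 = ((15/2)*(-6) - 32)**2 = (-45 - 32)**2 = (-77)**2 = 5929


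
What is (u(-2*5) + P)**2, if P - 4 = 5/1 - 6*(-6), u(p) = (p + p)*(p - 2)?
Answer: 81225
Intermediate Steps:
u(p) = 2*p*(-2 + p) (u(p) = (2*p)*(-2 + p) = 2*p*(-2 + p))
P = 45 (P = 4 + (5/1 - 6*(-6)) = 4 + (5*1 + 36) = 4 + (5 + 36) = 4 + 41 = 45)
(u(-2*5) + P)**2 = (2*(-2*5)*(-2 - 2*5) + 45)**2 = (2*(-10)*(-2 - 10) + 45)**2 = (2*(-10)*(-12) + 45)**2 = (240 + 45)**2 = 285**2 = 81225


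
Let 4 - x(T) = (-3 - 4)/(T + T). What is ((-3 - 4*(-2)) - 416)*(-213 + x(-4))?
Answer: 690069/8 ≈ 86259.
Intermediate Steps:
x(T) = 4 + 7/(2*T) (x(T) = 4 - (-3 - 4)/(T + T) = 4 - (-7)/(2*T) = 4 + 7/(2*T))
((-3 - 4*(-2)) - 416)*(-213 + x(-4)) = ((-3 - 4*(-2)) - 416)*(-213 + (4 + (7/2)/(-4))) = ((-3 - 1*(-8)) - 416)*(-213 + (4 + (7/2)*(-1/4))) = ((-3 + 8) - 416)*(-213 + (4 - 7/8)) = (5 - 416)*(-213 + 25/8) = -411*(-1679/8) = 690069/8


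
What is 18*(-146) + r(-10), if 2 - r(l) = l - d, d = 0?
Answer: -2616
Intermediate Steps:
r(l) = 2 - l (r(l) = 2 - (l - 1*0) = 2 - (l + 0) = 2 - l)
18*(-146) + r(-10) = 18*(-146) + (2 - 1*(-10)) = -2628 + (2 + 10) = -2628 + 12 = -2616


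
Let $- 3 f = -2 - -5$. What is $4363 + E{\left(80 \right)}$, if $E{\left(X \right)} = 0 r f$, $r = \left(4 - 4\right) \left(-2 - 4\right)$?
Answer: $4363$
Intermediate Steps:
$f = -1$ ($f = - \frac{-2 - -5}{3} = - \frac{-2 + 5}{3} = \left(- \frac{1}{3}\right) 3 = -1$)
$r = 0$ ($r = 0 \left(-6\right) = 0$)
$E{\left(X \right)} = 0$ ($E{\left(X \right)} = 0 \cdot 0 \left(-1\right) = 0 \left(-1\right) = 0$)
$4363 + E{\left(80 \right)} = 4363 + 0 = 4363$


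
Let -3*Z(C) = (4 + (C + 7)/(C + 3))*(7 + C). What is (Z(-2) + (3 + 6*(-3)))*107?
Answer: -3210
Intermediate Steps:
Z(C) = -(4 + (7 + C)/(3 + C))*(7 + C)/3 (Z(C) = -(4 + (C + 7)/(C + 3))*(7 + C)/3 = -(4 + (7 + C)/(3 + C))*(7 + C)/3)
(Z(-2) + (3 + 6*(-3)))*107 = ((-133 - 54*(-2) - 5*(-2)**2)/(3*(3 - 2)) + (3 + 6*(-3)))*107 = ((1/3)*(-133 + 108 - 5*4)/1 + (3 - 18))*107 = ((1/3)*1*(-133 + 108 - 20) - 15)*107 = ((1/3)*1*(-45) - 15)*107 = (-15 - 15)*107 = -30*107 = -3210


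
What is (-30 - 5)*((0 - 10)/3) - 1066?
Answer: -2848/3 ≈ -949.33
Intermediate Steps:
(-30 - 5)*((0 - 10)/3) - 1066 = -(-350)/3 - 1066 = -35*(-10/3) - 1066 = 350/3 - 1066 = -2848/3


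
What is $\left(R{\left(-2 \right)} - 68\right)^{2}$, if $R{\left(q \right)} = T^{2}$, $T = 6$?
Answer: $1024$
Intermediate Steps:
$R{\left(q \right)} = 36$ ($R{\left(q \right)} = 6^{2} = 36$)
$\left(R{\left(-2 \right)} - 68\right)^{2} = \left(36 - 68\right)^{2} = \left(-32\right)^{2} = 1024$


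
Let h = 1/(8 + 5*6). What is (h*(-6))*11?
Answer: -33/19 ≈ -1.7368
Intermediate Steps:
h = 1/38 (h = 1/(8 + 30) = 1/38 ≈ 0.026316)
(h*(-6))*11 = ((1/38)*(-6))*11 = -3/19*11 = -33/19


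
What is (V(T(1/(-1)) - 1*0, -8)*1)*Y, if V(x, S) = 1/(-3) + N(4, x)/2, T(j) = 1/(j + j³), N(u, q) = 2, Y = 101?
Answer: 202/3 ≈ 67.333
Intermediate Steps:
V(x, S) = ⅔ (V(x, S) = 1/(-3) + 2/2 = 1*(-⅓) + 2*(½) = -⅓ + 1 = ⅔)
(V(T(1/(-1)) - 1*0, -8)*1)*Y = ((⅔)*1)*101 = (⅔)*101 = 202/3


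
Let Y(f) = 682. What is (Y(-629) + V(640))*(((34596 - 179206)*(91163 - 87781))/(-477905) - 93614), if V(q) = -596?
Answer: -761091875580/95581 ≈ -7.9628e+6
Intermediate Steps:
(Y(-629) + V(640))*(((34596 - 179206)*(91163 - 87781))/(-477905) - 93614) = (682 - 596)*(((34596 - 179206)*(91163 - 87781))/(-477905) - 93614) = 86*(-144610*3382*(-1/477905) - 93614) = 86*(-489071020*(-1/477905) - 93614) = 86*(97814204/95581 - 93614) = 86*(-8849905530/95581) = -761091875580/95581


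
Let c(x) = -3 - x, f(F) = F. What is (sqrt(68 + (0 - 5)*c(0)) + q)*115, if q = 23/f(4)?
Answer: 2645/4 + 115*sqrt(83) ≈ 1708.9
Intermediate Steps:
q = 23/4 ≈ 5.7500
(sqrt(68 + (0 - 5)*c(0)) + q)*115 = (sqrt(68 + (0 - 5)*(-3 - 1*0)) + 23/4)*115 = (sqrt(68 - 5*(-3 + 0)) + 23/4)*115 = (sqrt(68 - 5*(-3)) + 23/4)*115 = (sqrt(68 + 15) + 23/4)*115 = (sqrt(83) + 23/4)*115 = (23/4 + sqrt(83))*115 = 2645/4 + 115*sqrt(83)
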